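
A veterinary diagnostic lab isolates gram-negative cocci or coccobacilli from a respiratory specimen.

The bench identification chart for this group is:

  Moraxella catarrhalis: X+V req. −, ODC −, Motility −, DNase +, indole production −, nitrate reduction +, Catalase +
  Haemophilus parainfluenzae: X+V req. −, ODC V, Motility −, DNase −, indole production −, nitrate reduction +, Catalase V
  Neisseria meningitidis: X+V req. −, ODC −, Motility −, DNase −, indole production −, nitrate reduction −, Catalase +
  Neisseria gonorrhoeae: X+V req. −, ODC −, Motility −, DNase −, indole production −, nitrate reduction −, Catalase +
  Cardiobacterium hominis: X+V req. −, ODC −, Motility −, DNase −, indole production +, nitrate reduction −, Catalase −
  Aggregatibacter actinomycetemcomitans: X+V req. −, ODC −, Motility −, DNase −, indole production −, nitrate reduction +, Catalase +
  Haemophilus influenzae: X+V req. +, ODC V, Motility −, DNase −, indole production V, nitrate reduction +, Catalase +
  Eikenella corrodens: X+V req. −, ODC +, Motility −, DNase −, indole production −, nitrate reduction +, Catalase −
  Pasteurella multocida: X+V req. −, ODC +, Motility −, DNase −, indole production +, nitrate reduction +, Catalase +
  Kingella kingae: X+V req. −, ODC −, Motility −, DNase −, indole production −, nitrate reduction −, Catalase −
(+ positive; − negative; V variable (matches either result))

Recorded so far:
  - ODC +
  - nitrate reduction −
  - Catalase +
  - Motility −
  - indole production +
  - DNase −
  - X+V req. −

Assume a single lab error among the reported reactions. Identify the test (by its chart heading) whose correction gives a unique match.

As reported, no row in the chart matches all 7 reactions.
Reversing DNase → still no organism matches.
Reversing X+V req. → still no organism matches.
Reversing nitrate reduction (to +) → unique match: Pasteurella multocida.
Reversing Catalase → still no organism matches.
Reversing ODC → still no organism matches.
Reversing Motility → still no organism matches.
Reversing indole production → still no organism matches.

nitrate reduction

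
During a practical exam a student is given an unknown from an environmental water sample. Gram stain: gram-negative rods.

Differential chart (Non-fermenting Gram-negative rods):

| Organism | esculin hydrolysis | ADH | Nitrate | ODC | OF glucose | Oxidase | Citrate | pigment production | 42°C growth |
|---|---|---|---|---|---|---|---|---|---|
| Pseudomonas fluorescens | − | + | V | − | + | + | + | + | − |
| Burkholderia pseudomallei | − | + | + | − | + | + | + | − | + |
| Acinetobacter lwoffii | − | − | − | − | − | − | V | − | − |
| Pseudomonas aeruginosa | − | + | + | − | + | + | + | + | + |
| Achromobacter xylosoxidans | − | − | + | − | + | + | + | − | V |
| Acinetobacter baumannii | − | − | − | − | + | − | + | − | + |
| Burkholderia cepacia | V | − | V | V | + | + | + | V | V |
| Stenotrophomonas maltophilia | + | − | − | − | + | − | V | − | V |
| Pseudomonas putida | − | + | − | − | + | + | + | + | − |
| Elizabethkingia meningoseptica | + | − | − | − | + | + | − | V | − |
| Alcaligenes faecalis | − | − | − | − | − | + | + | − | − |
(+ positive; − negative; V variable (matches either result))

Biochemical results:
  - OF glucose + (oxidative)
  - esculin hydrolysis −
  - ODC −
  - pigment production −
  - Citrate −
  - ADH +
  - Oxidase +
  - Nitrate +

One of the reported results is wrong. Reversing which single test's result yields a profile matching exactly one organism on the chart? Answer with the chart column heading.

Citrate

As reported, no row in the chart matches all 8 reactions.
Reversing pigment production → still no organism matches.
Reversing esculin hydrolysis → still no organism matches.
Reversing Citrate (to +) → unique match: Burkholderia pseudomallei.
Reversing Nitrate → still no organism matches.
Reversing ADH → still no organism matches.
Reversing ODC → still no organism matches.
Reversing OF glucose → still no organism matches.
Reversing Oxidase → still no organism matches.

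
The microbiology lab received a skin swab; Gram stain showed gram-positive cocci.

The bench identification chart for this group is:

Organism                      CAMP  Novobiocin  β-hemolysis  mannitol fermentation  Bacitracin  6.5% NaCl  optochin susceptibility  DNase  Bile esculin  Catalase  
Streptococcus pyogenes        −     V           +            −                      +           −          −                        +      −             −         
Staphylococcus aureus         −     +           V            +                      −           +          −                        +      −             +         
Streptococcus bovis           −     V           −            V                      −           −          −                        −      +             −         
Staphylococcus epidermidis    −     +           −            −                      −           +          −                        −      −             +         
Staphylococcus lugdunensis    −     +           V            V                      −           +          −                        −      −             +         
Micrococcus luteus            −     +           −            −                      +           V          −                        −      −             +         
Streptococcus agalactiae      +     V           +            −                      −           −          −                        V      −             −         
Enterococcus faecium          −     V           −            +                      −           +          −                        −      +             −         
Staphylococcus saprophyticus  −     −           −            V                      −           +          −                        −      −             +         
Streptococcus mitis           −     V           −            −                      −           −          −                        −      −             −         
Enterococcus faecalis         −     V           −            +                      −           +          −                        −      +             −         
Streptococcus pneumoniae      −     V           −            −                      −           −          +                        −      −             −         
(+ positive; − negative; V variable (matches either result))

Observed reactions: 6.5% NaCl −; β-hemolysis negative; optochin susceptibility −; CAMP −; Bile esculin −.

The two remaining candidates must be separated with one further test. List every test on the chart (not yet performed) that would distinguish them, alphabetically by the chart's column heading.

Bacitracin, Catalase

optochin susceptibility −: excludes Streptococcus pneumoniae — 11 left.
6.5% NaCl −: excludes 6 organisms — 5 left.
CAMP −: excludes Streptococcus agalactiae — 4 left.
Bile esculin −: excludes Streptococcus bovis — 3 left.
β-hemolysis −: excludes Streptococcus pyogenes — 2 left.
Two candidates remain: Micrococcus luteus and Streptococcus mitis.
  Novobiocin: + vs V — variable for at least one, does not separate.
  mannitol fermentation: − vs − — same for both, does not separate.
  Bacitracin: Micrococcus luteus +, Streptococcus mitis − — discriminates.
  DNase: − vs − — same for both, does not separate.
  Catalase: Micrococcus luteus +, Streptococcus mitis − — discriminates.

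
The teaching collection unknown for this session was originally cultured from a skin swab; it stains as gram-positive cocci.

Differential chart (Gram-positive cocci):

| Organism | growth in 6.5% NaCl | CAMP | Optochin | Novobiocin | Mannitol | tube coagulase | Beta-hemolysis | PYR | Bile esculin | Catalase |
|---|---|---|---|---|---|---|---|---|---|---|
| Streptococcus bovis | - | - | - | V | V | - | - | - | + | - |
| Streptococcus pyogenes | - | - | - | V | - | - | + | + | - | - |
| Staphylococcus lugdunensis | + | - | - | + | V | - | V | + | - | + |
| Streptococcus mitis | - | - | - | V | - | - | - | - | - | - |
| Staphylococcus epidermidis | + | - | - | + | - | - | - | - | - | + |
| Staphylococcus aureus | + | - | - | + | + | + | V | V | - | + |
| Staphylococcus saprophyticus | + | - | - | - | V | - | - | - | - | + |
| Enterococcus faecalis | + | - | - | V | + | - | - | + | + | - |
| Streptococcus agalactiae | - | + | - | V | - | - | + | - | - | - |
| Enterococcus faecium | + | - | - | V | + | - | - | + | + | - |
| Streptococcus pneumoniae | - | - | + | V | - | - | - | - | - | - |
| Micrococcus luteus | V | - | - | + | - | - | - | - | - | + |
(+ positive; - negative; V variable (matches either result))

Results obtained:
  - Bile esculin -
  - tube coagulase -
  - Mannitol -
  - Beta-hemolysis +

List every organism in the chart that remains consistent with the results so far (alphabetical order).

Staphylococcus lugdunensis, Streptococcus agalactiae, Streptococcus pyogenes

Mannitol -: excludes Staphylococcus aureus, Enterococcus faecalis, Enterococcus faecium — 9 left.
tube coagulase -: all 9 remaining candidates are consistent.
Bile esculin -: excludes Streptococcus bovis — 8 left.
Beta-hemolysis +: excludes 5 organisms — 3 left.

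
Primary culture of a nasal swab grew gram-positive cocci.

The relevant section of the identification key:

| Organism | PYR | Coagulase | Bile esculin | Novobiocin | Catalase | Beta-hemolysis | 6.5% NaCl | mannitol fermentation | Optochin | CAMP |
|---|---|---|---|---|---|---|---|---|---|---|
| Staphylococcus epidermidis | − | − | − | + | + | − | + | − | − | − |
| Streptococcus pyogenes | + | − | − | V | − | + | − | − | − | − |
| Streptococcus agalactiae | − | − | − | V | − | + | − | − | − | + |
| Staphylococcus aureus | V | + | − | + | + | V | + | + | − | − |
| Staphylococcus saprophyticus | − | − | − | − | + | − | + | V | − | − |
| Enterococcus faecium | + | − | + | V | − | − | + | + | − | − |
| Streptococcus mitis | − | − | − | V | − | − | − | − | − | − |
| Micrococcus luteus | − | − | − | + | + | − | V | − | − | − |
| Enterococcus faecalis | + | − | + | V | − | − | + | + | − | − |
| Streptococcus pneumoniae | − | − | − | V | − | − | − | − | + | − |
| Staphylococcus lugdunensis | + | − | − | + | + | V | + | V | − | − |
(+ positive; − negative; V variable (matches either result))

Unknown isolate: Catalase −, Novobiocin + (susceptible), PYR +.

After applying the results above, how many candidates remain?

3

PYR +: excludes 6 organisms — 5 left.
Catalase −: excludes Staphylococcus aureus, Staphylococcus lugdunensis — 3 left.
Novobiocin +: all 3 remaining candidates are consistent.
Still consistent: Enterococcus faecalis, Enterococcus faecium, Streptococcus pyogenes.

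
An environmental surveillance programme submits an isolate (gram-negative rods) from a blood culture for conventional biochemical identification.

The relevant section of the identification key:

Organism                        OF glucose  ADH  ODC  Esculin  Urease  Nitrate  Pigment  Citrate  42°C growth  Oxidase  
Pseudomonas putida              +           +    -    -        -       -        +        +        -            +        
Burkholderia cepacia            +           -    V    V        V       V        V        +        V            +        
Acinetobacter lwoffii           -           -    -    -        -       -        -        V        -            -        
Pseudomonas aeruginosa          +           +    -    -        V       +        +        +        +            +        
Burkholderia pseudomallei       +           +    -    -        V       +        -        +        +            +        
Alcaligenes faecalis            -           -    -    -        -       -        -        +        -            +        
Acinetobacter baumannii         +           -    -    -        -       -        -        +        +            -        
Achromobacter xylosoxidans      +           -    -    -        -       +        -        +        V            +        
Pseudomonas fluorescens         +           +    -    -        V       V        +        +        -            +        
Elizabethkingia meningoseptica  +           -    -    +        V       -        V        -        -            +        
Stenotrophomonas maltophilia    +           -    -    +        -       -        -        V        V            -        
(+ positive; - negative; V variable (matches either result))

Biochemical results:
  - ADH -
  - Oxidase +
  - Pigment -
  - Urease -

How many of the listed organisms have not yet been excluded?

Pigment -: excludes Pseudomonas putida, Pseudomonas aeruginosa, Pseudomonas fluorescens — 8 left.
Urease -: all 8 remaining candidates are consistent.
ADH -: excludes Burkholderia pseudomallei — 7 left.
Oxidase +: excludes Acinetobacter lwoffii, Acinetobacter baumannii, Stenotrophomonas maltophilia — 4 left.
Still consistent: Achromobacter xylosoxidans, Alcaligenes faecalis, Burkholderia cepacia, Elizabethkingia meningoseptica.

4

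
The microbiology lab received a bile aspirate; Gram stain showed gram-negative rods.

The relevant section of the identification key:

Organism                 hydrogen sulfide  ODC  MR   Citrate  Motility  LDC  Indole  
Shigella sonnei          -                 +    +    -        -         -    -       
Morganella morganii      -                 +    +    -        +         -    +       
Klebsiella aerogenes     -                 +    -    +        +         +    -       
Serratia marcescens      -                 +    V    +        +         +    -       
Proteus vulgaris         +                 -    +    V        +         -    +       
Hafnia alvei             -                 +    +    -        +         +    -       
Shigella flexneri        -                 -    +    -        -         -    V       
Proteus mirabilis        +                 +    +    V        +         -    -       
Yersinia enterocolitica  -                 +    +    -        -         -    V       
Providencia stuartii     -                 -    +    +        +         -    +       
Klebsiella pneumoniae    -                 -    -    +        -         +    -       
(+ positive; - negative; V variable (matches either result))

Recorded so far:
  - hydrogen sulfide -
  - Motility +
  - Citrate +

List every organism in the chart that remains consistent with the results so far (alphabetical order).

Klebsiella aerogenes, Providencia stuartii, Serratia marcescens

Citrate +: excludes 5 organisms — 6 left.
hydrogen sulfide -: excludes Proteus vulgaris, Proteus mirabilis — 4 left.
Motility +: excludes Klebsiella pneumoniae — 3 left.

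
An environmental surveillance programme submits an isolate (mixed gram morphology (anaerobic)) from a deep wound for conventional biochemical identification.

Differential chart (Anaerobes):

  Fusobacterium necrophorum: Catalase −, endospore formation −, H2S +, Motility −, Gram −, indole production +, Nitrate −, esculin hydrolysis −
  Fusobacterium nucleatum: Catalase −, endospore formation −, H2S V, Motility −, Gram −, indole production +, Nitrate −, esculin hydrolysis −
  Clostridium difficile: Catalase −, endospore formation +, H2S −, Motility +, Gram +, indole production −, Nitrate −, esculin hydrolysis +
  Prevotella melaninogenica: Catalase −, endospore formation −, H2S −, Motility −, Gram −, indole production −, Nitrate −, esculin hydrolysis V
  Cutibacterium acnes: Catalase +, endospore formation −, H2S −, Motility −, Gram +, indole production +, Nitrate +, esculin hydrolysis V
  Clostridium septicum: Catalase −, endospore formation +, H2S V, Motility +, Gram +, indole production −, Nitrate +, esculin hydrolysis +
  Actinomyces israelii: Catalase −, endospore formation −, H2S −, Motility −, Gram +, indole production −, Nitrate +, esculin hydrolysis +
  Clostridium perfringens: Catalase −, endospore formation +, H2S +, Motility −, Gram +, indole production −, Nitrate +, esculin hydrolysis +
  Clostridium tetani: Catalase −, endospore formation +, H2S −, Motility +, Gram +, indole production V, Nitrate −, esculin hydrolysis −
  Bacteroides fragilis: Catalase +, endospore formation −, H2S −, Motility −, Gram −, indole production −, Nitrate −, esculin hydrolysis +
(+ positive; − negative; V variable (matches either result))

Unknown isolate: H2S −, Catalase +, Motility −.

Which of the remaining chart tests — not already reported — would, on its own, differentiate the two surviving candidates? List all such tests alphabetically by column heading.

Gram, indole production, Nitrate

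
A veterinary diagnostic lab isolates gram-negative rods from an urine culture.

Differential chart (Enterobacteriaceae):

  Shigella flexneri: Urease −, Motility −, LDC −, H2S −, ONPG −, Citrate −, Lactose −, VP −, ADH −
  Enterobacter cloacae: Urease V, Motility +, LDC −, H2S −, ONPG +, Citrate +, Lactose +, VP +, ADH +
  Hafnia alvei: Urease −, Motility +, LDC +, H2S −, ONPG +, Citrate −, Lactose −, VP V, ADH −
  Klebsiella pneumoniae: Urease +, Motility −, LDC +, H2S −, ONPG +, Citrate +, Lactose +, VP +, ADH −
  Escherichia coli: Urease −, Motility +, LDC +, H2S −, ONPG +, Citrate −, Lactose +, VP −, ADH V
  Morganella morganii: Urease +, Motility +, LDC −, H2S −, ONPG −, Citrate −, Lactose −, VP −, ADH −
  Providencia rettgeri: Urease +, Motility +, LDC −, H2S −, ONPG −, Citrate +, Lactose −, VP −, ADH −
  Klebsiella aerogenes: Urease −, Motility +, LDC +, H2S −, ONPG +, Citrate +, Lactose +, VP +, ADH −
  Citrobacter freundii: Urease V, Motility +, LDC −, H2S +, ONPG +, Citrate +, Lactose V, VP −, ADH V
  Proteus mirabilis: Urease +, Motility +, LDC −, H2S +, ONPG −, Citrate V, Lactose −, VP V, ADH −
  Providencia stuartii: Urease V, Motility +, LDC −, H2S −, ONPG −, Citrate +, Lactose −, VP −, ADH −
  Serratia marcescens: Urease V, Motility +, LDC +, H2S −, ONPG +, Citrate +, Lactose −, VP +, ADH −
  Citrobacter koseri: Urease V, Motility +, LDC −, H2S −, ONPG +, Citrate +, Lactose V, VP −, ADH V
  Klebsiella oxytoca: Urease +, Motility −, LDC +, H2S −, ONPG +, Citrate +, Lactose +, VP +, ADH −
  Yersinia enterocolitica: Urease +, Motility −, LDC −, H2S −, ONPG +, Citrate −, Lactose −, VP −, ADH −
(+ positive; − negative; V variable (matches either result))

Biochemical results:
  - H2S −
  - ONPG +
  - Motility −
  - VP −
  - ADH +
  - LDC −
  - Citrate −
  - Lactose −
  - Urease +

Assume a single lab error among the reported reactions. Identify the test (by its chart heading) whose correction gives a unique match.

As reported, no row in the chart matches all 9 reactions.
Reversing Urease → still no organism matches.
Reversing LDC → still no organism matches.
Reversing H2S → still no organism matches.
Reversing ONPG → still no organism matches.
Reversing ADH (to −) → unique match: Yersinia enterocolitica.
Reversing Citrate → still no organism matches.
Reversing VP → still no organism matches.
Reversing Motility → still no organism matches.
Reversing Lactose → still no organism matches.

ADH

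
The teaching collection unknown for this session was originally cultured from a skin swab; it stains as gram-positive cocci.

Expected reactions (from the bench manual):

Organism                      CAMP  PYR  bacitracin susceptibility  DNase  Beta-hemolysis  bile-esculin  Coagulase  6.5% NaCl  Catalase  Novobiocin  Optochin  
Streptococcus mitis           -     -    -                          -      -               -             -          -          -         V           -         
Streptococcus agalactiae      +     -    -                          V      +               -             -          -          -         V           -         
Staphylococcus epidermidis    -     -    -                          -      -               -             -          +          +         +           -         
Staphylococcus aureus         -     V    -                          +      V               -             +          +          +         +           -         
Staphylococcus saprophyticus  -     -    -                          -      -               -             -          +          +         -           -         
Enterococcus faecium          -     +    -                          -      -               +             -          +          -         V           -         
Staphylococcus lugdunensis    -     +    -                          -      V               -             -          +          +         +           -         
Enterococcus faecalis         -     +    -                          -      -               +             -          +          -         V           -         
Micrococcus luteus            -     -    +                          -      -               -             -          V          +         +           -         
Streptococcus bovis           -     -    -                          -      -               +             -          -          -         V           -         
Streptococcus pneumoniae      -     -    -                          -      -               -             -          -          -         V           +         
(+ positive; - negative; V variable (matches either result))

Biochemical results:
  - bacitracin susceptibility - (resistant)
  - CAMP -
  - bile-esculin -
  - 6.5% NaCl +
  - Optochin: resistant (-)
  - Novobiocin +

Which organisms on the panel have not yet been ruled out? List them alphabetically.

Staphylococcus aureus, Staphylococcus epidermidis, Staphylococcus lugdunensis

bacitracin susceptibility -: excludes Micrococcus luteus — 10 left.
CAMP -: excludes Streptococcus agalactiae — 9 left.
Novobiocin +: excludes Staphylococcus saprophyticus — 8 left.
Optochin -: excludes Streptococcus pneumoniae — 7 left.
6.5% NaCl +: excludes Streptococcus mitis, Streptococcus bovis — 5 left.
bile-esculin -: excludes Enterococcus faecium, Enterococcus faecalis — 3 left.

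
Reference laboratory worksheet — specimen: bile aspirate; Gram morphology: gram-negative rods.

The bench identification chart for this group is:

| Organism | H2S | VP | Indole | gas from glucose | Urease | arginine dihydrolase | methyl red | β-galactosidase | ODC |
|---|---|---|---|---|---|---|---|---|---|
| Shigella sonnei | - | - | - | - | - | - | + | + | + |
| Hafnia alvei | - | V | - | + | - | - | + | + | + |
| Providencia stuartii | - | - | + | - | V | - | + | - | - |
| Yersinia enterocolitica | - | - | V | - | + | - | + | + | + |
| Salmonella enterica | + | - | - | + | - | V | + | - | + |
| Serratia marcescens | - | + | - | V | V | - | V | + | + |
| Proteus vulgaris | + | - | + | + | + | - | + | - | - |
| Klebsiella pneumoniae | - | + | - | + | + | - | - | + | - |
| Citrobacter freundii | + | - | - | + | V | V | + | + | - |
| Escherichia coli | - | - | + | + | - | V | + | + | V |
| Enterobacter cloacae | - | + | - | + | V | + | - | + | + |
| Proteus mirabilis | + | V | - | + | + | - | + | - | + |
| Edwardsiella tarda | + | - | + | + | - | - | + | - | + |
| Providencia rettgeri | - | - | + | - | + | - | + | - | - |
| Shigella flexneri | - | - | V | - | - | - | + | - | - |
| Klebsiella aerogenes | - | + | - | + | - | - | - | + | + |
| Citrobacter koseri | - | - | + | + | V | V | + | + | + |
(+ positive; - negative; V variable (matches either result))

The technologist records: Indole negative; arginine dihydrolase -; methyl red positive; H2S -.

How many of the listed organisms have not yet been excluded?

5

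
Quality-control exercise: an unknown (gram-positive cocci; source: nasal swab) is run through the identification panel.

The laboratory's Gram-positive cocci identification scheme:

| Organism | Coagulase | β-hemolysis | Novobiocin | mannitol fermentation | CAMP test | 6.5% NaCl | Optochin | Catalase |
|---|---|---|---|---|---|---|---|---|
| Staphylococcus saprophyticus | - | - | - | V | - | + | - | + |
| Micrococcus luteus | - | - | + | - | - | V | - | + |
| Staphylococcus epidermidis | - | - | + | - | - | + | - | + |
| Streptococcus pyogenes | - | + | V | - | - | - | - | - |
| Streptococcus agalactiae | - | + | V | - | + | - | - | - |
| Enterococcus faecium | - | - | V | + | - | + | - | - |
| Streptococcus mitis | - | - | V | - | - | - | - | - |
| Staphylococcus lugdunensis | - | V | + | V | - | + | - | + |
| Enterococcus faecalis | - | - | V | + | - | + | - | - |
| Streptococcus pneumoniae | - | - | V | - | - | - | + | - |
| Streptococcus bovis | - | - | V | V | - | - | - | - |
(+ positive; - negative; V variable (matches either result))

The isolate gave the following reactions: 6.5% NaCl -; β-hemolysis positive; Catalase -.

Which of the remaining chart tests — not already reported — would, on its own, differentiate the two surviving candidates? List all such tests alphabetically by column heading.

6.5% NaCl -: excludes 5 organisms — 6 left.
β-hemolysis +: excludes Micrococcus luteus, Streptococcus mitis, Streptococcus pneumoniae, Streptococcus bovis — 2 left.
Catalase -: all 2 remaining candidates are consistent.
Two candidates remain: Streptococcus agalactiae and Streptococcus pyogenes.
  Coagulase: - vs - — same for both, does not separate.
  Novobiocin: V vs V — variable for at least one, does not separate.
  mannitol fermentation: - vs - — same for both, does not separate.
  CAMP test: Streptococcus agalactiae +, Streptococcus pyogenes - — discriminates.
  Optochin: - vs - — same for both, does not separate.

CAMP test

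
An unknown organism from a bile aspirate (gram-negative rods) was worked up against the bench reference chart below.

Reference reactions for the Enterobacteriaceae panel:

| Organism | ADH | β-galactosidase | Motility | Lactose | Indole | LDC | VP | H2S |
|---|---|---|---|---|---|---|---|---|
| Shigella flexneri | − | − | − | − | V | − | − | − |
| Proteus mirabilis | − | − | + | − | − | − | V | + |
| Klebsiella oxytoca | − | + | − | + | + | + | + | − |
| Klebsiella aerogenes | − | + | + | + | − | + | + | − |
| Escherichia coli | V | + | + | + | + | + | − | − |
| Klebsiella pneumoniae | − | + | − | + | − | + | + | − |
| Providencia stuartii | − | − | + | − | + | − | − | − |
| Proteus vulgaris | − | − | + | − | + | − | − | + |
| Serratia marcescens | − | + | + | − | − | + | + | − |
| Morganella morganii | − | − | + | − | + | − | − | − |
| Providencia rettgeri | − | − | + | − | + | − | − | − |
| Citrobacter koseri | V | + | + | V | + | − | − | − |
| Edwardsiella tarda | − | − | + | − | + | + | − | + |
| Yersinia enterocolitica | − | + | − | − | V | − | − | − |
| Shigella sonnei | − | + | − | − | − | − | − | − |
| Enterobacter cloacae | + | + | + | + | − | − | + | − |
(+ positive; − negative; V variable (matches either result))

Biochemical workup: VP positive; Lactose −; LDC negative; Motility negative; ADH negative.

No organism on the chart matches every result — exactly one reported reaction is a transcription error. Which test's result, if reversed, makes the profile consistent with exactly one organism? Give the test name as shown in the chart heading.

As reported, no row in the chart matches all 5 reactions.
Reversing Lactose → still no organism matches.
Reversing Motility (to +) → unique match: Proteus mirabilis.
Reversing ADH → still no organism matches.
Reversing VP → 3 organisms match (not unique).
Reversing LDC → still no organism matches.

Motility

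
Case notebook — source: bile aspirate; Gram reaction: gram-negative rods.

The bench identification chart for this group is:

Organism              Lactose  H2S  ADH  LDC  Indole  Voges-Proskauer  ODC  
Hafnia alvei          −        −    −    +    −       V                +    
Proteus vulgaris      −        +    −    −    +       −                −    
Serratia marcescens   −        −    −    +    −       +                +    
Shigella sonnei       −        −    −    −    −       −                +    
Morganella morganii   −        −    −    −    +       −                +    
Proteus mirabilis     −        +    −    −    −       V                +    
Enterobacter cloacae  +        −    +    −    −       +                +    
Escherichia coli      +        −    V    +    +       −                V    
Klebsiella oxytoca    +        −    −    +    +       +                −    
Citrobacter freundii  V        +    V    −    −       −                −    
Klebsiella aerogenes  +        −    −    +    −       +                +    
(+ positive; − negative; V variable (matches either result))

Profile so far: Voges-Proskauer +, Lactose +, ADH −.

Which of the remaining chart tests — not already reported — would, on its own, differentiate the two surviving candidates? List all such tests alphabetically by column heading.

Indole, ODC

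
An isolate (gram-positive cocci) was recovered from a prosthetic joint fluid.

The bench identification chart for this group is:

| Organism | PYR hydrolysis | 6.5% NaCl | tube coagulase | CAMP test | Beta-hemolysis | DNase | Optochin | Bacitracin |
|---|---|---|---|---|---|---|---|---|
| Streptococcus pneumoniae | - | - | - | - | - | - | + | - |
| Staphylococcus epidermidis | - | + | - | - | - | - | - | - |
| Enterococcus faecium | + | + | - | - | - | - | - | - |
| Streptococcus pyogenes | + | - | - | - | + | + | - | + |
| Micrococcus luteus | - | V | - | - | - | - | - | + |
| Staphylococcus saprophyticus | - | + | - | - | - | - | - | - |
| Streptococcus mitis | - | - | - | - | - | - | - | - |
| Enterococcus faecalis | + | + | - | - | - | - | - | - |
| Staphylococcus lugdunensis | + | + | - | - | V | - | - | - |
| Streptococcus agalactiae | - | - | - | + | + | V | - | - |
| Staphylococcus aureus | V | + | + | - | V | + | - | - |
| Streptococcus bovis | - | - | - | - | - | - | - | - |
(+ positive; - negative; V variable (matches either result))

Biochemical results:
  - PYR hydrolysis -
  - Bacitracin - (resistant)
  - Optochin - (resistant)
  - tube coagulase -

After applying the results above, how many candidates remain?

Bacitracin -: excludes Streptococcus pyogenes, Micrococcus luteus — 10 left.
PYR hydrolysis -: excludes Enterococcus faecium, Enterococcus faecalis, Staphylococcus lugdunensis — 7 left.
Optochin -: excludes Streptococcus pneumoniae — 6 left.
tube coagulase -: excludes Staphylococcus aureus — 5 left.
Still consistent: Staphylococcus epidermidis, Staphylococcus saprophyticus, Streptococcus agalactiae, Streptococcus bovis, Streptococcus mitis.

5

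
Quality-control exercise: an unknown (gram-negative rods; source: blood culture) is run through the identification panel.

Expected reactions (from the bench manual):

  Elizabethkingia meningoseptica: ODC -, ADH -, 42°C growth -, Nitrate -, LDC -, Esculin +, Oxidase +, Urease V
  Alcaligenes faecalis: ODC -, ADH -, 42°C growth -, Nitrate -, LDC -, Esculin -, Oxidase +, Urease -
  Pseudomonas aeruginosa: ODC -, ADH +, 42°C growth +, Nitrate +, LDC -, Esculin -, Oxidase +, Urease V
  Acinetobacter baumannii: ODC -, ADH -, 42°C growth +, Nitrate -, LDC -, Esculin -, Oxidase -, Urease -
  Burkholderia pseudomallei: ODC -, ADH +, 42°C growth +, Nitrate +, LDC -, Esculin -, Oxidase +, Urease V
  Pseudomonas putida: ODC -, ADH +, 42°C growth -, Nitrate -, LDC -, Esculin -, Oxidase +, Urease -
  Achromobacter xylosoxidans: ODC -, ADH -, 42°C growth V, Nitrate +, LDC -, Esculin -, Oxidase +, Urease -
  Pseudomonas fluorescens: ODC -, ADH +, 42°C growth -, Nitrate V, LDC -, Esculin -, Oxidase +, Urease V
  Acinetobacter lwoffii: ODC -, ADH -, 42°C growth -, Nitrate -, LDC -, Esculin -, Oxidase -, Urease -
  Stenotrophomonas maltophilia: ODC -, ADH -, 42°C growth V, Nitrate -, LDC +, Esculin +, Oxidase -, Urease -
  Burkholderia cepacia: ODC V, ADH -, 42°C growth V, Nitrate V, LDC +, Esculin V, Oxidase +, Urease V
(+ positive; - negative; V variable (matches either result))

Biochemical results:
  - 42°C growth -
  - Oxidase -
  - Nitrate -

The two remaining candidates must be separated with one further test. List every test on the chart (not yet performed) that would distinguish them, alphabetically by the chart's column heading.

Oxidase -: excludes 8 organisms — 3 left.
Nitrate -: all 3 remaining candidates are consistent.
42°C growth -: excludes Acinetobacter baumannii — 2 left.
Two candidates remain: Acinetobacter lwoffii and Stenotrophomonas maltophilia.
  ODC: - vs - — same for both, does not separate.
  ADH: - vs - — same for both, does not separate.
  LDC: Acinetobacter lwoffii -, Stenotrophomonas maltophilia + — discriminates.
  Esculin: Acinetobacter lwoffii -, Stenotrophomonas maltophilia + — discriminates.
  Urease: - vs - — same for both, does not separate.

Esculin, LDC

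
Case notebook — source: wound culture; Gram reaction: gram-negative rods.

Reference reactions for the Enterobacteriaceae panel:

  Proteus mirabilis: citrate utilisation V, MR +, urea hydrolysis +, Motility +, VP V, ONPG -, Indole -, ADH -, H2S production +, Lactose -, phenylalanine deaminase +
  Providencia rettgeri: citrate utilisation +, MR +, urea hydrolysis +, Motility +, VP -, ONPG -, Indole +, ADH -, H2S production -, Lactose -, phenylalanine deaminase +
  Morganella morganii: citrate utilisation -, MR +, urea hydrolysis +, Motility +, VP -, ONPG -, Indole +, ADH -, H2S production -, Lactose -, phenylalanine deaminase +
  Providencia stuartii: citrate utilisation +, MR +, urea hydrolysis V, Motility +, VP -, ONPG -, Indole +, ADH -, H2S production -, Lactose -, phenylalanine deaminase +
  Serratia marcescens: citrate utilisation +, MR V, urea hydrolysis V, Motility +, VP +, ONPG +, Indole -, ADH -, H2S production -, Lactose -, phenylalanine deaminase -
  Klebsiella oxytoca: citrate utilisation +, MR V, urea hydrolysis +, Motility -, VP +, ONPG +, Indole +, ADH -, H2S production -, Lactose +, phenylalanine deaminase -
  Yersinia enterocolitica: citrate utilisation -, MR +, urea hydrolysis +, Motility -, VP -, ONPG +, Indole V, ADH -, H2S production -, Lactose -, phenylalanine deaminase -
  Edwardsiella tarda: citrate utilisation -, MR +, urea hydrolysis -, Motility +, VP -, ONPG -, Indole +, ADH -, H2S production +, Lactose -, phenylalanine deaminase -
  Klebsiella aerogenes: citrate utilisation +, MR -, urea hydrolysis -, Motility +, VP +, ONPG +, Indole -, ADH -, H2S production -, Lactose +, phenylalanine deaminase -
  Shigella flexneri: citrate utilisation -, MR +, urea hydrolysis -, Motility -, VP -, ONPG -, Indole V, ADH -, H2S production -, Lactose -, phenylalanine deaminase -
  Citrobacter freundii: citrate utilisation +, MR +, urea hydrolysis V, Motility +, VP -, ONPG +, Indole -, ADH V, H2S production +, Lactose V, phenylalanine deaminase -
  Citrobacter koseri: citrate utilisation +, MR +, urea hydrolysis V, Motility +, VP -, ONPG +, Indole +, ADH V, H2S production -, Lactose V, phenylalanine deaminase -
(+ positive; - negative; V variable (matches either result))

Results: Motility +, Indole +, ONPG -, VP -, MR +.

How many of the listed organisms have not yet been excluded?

VP -: excludes Serratia marcescens, Klebsiella oxytoca, Klebsiella aerogenes — 9 left.
MR +: all 9 remaining candidates are consistent.
Indole +: excludes Proteus mirabilis, Citrobacter freundii — 7 left.
ONPG -: excludes Yersinia enterocolitica, Citrobacter koseri — 5 left.
Motility +: excludes Shigella flexneri — 4 left.
Still consistent: Edwardsiella tarda, Morganella morganii, Providencia rettgeri, Providencia stuartii.

4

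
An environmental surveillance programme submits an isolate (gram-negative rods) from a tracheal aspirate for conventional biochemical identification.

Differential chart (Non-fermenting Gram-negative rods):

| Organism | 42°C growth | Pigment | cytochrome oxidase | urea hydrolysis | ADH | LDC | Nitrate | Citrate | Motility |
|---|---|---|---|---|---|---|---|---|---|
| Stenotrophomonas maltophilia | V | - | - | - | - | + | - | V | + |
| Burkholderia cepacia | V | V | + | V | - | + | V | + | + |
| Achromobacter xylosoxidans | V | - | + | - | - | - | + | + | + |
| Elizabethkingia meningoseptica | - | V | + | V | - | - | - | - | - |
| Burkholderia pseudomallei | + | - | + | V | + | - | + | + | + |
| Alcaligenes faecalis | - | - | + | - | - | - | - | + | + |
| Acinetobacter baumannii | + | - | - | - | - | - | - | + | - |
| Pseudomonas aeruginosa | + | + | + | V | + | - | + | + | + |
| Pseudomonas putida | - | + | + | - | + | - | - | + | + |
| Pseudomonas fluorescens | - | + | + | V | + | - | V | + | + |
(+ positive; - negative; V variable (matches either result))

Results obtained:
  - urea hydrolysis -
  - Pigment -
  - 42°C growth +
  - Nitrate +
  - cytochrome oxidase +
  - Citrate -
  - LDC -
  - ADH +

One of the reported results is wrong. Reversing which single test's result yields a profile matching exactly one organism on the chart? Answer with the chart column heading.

Citrate

As reported, no row in the chart matches all 8 reactions.
Reversing Pigment → still no organism matches.
Reversing Citrate (to +) → unique match: Burkholderia pseudomallei.
Reversing urea hydrolysis → still no organism matches.
Reversing cytochrome oxidase → still no organism matches.
Reversing ADH → still no organism matches.
Reversing Nitrate → still no organism matches.
Reversing LDC → still no organism matches.
Reversing 42°C growth → still no organism matches.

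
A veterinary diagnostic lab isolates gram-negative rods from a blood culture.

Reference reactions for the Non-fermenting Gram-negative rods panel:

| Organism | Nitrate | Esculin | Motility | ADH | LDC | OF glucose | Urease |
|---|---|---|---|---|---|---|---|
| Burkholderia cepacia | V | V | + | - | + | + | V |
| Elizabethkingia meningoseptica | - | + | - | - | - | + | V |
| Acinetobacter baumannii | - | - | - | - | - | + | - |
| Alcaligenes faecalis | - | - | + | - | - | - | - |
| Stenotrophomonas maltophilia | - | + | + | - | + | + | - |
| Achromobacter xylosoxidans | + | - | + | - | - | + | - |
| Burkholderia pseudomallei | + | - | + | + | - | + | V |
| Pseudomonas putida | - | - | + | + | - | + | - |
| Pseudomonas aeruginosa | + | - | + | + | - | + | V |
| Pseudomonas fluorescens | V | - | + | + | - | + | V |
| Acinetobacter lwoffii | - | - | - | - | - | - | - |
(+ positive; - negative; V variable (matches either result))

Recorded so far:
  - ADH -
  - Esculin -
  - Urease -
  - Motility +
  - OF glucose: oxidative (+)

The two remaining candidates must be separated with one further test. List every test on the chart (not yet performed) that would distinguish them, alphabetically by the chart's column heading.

Motility +: excludes Elizabethkingia meningoseptica, Acinetobacter baumannii, Acinetobacter lwoffii — 8 left.
ADH -: excludes Burkholderia pseudomallei, Pseudomonas putida, Pseudomonas aeruginosa, Pseudomonas fluorescens — 4 left.
OF glucose +: excludes Alcaligenes faecalis — 3 left.
Urease -: all 3 remaining candidates are consistent.
Esculin -: excludes Stenotrophomonas maltophilia — 2 left.
Two candidates remain: Achromobacter xylosoxidans and Burkholderia cepacia.
  Nitrate: + vs V — variable for at least one, does not separate.
  LDC: Achromobacter xylosoxidans -, Burkholderia cepacia + — discriminates.

LDC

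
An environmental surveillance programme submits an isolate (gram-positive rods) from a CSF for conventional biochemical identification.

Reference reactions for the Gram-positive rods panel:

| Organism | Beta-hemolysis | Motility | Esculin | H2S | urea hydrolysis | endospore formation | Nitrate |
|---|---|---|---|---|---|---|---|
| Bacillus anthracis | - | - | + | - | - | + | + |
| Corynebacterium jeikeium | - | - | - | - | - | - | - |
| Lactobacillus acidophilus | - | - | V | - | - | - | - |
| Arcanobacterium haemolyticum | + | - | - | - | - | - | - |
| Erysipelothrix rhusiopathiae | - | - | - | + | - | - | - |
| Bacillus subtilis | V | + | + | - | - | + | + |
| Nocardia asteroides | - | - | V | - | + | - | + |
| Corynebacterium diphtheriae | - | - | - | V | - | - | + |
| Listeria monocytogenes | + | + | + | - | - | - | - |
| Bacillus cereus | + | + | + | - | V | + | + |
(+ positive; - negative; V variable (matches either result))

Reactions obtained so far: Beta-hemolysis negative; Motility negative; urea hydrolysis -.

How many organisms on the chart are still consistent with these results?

urea hydrolysis -: excludes Nocardia asteroides — 9 left.
Beta-hemolysis -: excludes Arcanobacterium haemolyticum, Listeria monocytogenes, Bacillus cereus — 6 left.
Motility -: excludes Bacillus subtilis — 5 left.
Still consistent: Bacillus anthracis, Corynebacterium diphtheriae, Corynebacterium jeikeium, Erysipelothrix rhusiopathiae, Lactobacillus acidophilus.

5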